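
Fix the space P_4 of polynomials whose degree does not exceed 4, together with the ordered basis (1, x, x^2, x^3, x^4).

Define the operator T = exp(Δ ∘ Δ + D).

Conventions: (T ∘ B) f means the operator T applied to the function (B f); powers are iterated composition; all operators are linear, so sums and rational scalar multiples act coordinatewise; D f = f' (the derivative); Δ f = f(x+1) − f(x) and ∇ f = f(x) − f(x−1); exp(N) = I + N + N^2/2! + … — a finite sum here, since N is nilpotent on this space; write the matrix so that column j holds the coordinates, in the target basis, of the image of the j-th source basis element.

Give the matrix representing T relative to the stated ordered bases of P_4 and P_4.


image of 1: 1
image of x: x + 1
image of x^2: x^2 + 2x + 3
image of x^3: x^3 + 3x^2 + 9x + 13
image of x^4: x^4 + 4x^3 + 18x^2 + 52x + 63
each image's coordinates form column j of the matrix

the matrix is [[1, 1, 3, 13, 63]; [0, 1, 2, 9, 52]; [0, 0, 1, 3, 18]; [0, 0, 0, 1, 4]; [0, 0, 0, 0, 1]] (rows listed top to bottom)


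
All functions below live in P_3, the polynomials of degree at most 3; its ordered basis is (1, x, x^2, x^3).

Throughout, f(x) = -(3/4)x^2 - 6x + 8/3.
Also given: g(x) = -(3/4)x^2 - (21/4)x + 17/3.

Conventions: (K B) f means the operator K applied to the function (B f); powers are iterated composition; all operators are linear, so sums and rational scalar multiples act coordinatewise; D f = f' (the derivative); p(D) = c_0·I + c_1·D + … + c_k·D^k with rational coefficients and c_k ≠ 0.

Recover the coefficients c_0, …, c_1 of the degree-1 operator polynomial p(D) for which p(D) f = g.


D^0 f = -(3/4)x^2 - 6x + 8/3
D^1 f = -(3/2)x - 6
matching coefficients of g against c_0 f + c_1 Df + … from the top degree down determines the c_i
solution: c_0 = 1, c_1 = -1/2

p(D) = I − (1/2)·D, i.e. c_0 = 1, c_1 = -1/2


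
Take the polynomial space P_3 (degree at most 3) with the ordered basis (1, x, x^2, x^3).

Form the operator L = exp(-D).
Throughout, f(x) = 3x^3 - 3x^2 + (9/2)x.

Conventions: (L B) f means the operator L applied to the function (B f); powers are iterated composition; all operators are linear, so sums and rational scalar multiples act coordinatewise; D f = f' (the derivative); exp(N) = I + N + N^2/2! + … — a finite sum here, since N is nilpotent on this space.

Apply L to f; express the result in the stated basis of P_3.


order-1 term: -9x^2 + 6x - 9/2
order-2 term: 9x - 3
order-3 term: -3
the series for exp(-D) f terminates at order 3
exp(-D) f = 3x^3 - 12x^2 + (39/2)x - 21/2

the image equals g(x) = 3x^3 - 12x^2 + (39/2)x - 21/2


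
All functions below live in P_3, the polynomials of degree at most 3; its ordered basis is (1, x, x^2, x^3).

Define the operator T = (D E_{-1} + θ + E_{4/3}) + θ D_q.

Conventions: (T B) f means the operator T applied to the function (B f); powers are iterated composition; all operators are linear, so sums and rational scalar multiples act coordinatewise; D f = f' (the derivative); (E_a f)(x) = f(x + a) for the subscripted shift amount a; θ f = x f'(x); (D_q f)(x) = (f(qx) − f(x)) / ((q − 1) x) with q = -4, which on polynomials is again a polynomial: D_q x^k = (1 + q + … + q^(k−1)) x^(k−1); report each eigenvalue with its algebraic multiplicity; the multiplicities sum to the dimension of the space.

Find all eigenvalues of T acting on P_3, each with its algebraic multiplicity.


λ = 1 (multiplicity 1), λ = 2 (multiplicity 1), λ = 3 (multiplicity 1), λ = 4 (multiplicity 1)

image of 1: 1
image of x: 2x + 7/3
image of x^2: 3x^2 + (5/3)x - 2/9
image of x^3: 4x^3 + 33x^2 - (2/3)x + 145/27
the matrix is upper triangular; its diagonal is (1, 2, 3, 4)
for a triangular matrix the eigenvalues are the diagonal entries, with algebraic multiplicity their repetition count


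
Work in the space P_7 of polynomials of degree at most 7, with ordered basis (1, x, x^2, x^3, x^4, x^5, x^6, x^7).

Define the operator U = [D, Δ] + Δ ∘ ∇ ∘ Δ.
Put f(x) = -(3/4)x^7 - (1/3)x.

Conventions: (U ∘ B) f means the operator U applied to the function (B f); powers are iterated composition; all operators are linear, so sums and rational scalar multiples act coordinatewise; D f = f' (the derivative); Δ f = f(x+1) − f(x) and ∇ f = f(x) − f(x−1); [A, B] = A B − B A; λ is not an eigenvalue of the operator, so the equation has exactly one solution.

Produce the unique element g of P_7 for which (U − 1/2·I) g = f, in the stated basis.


write g with unknown coordinates in the stated basis and equate coefficients in (U − 1/2·I) g = f
solving from the highest basis element down gives g = (3/2)x^7 + 630x^4 + 1260x^3 + 1890x^2 + (94502/3)x + 30618
check: U g = 315x^4 + 630x^3 + 945x^2 + 15750x + 15309
so U g − 1/2·g = -(3/4)x^7 - (1/3)x = f ✓

g(x) = (3/2)x^7 + 630x^4 + 1260x^3 + 1890x^2 + (94502/3)x + 30618


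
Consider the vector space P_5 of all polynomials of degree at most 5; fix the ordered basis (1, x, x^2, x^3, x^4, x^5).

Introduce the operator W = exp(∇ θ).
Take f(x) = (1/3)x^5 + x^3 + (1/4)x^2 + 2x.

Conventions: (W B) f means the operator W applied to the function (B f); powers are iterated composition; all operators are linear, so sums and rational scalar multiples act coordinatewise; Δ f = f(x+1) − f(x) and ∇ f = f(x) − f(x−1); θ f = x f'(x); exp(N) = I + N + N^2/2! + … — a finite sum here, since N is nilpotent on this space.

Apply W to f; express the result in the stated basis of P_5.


the result is g(x) = (1/3)x^5 + (25/3)x^4 + 51x^3 + (611/12)x^2 - (164/3)x + 10

order-1 term: (25/3)x^4 - (50/3)x^3 + (77/3)x^2 - (49/3)x + 37/6
order-2 term: (200/3)x^3 - 175x^2 + 193x - 151/2
order-3 term: 200x^2 - (1300/3)x + 743/3
order-4 term: 200x - 625/3
order-5 term: 40
the series for exp(∇ θ) f terminates at order 5
exp(∇ θ) f = (1/3)x^5 + (25/3)x^4 + 51x^3 + (611/12)x^2 - (164/3)x + 10


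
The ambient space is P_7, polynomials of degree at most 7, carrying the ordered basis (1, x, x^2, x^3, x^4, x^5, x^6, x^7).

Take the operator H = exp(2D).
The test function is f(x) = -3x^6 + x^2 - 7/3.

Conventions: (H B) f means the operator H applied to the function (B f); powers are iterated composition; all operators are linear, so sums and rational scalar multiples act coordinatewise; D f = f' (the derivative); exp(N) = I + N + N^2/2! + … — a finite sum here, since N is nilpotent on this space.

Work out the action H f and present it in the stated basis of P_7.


order-1 term: -36x^5 + 4x
order-2 term: -180x^4 + 4
order-3 term: -480x^3
order-4 term: -720x^2
order-5 term: -576x
order-6 term: -192
the series for exp(2D) f terminates at order 6
exp(2D) f = -3x^6 - 36x^5 - 180x^4 - 480x^3 - 719x^2 - 572x - 571/3

the result is g(x) = -3x^6 - 36x^5 - 180x^4 - 480x^3 - 719x^2 - 572x - 571/3


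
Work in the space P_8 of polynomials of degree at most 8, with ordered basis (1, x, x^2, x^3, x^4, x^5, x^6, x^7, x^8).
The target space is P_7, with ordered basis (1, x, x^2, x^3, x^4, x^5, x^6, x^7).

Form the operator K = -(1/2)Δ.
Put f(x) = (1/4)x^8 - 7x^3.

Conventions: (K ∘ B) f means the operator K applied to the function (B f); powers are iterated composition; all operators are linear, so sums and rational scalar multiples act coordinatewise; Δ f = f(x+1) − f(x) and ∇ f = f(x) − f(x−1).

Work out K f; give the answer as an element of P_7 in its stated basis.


Δ f = 2x^7 + 7x^6 + 14x^5 + (35/2)x^4 + 14x^3 - 14x^2 - 19x - 27/4
(-(1/2)Δ) f = -x^7 - (7/2)x^6 - 7x^5 - (35/4)x^4 - 7x^3 + 7x^2 + (19/2)x + 27/8

g(x) = -x^7 - (7/2)x^6 - 7x^5 - (35/4)x^4 - 7x^3 + 7x^2 + (19/2)x + 27/8


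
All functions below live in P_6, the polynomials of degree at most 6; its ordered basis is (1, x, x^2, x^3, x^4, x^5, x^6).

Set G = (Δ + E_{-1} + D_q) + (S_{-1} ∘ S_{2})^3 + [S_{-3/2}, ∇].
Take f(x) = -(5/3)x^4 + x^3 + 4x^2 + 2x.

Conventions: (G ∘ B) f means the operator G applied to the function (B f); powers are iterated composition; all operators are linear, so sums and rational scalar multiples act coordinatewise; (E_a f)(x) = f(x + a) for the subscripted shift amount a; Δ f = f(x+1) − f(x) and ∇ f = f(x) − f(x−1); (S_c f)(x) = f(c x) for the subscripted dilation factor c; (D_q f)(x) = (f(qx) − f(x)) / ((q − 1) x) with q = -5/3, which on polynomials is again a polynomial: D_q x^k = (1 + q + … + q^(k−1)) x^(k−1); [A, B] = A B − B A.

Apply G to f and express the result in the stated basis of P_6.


g(x) = -(20485/3)x^4 - (145979/324)x^3 + (8311/36)x^2 - (61/24)x + 685/48

Δ f = -(20/3)x^3 - 7x^2 + (13/3)x + 16/3
E_{-1} f = -(5/3)x^4 + (23/3)x^3 - 9x^2 + (11/3)x - 2/3
D_q f = (340/81)x^3 + (19/9)x^2 - (8/3)x + 2
(Δ + E_{-1} + D_q) f = -(5/3)x^4 + (421/81)x^3 - (125/9)x^2 + (16/3)x + 20/3
S_{2} f = -(80/3)x^4 + 8x^3 + 16x^2 + 4x
S_{-1} S_{2} f = -(80/3)x^4 - 8x^3 + 16x^2 - 4x
S_{2} (S_{-1} ∘ S_{2}) f = -(1280/3)x^4 - 64x^3 + 64x^2 - 8x
S_{-1} S_{2} (S_{-1} ∘ S_{2}) f = -(1280/3)x^4 + 64x^3 + 64x^2 + 8x
S_{2} (S_{-1} ∘ S_{2}) (S_{-1} ∘ S_{2}) f = -(20480/3)x^4 + 512x^3 + 256x^2 + 16x
S_{-1} S_{2} (S_{-1} ∘ S_{2}) (S_{-1} ∘ S_{2}) f = -(20480/3)x^4 - 512x^3 + 256x^2 - 16x
∇ f = -(20/3)x^3 + 13x^2 - (5/3)x + 2/3
S_{-3/2} ∇ f = (45/2)x^3 + (117/4)x^2 + (5/2)x + 2/3
S_{-3/2} f = -(135/16)x^4 - (27/8)x^3 + 9x^2 - 3x
∇ S_{-3/2} f = -(135/4)x^3 + (81/2)x^2 - (45/8)x - 111/16
[S_{-3/2}, ∇] f = (225/4)x^3 - (45/4)x^2 + (65/8)x + 365/48
((Δ + E_{-1} + D_q) + (S_{-1} ∘ S_{2})^3 + [S_{-3/2}, ∇]) f = -(20485/3)x^4 - (145979/324)x^3 + (8311/36)x^2 - (61/24)x + 685/48


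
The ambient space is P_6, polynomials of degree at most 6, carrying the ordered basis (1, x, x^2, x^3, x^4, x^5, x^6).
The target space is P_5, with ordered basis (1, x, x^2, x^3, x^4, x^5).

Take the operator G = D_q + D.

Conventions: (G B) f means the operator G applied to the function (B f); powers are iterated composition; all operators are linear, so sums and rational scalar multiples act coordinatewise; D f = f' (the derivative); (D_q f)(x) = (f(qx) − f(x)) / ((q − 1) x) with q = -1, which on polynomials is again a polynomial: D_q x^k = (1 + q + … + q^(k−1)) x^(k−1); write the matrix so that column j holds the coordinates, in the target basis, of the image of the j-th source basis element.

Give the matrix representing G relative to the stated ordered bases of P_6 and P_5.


image of 1: 0
image of x: 2
image of x^2: 2x
image of x^3: 4x^2
image of x^4: 4x^3
image of x^5: 6x^4
image of x^6: 6x^5
each image's coordinates form column j of the matrix

the matrix is [[0, 2, 0, 0, 0, 0, 0]; [0, 0, 2, 0, 0, 0, 0]; [0, 0, 0, 4, 0, 0, 0]; [0, 0, 0, 0, 4, 0, 0]; [0, 0, 0, 0, 0, 6, 0]; [0, 0, 0, 0, 0, 0, 6]] (rows listed top to bottom)


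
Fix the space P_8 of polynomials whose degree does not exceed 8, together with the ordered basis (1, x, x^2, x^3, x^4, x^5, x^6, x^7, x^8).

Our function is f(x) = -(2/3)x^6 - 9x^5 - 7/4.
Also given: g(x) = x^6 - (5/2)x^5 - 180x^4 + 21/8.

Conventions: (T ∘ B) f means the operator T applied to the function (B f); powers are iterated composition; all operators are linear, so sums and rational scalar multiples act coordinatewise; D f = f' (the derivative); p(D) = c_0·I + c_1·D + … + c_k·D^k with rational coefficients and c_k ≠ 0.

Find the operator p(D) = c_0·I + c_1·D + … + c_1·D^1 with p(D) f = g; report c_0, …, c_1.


D^0 f = -(2/3)x^6 - 9x^5 - 7/4
D^1 f = -4x^5 - 45x^4
matching coefficients of g against c_0 f + c_1 Df + … from the top degree down determines the c_i
solution: c_0 = -3/2, c_1 = 4

p(D) = -(3/2)·I + 4·D, i.e. c_0 = -3/2, c_1 = 4


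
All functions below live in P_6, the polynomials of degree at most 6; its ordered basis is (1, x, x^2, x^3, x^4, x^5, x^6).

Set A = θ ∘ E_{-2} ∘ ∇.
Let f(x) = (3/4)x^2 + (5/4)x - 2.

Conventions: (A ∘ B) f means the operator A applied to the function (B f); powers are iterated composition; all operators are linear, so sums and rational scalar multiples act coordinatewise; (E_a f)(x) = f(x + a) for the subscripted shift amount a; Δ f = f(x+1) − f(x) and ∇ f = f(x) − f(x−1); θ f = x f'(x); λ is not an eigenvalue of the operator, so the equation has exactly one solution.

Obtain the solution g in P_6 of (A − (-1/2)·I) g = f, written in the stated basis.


write g with unknown coordinates in the stated basis and equate coefficients in (A − (-1/2)·I) g = f
solving from the highest basis element down gives g = (3/2)x^2 - (7/2)x - 4
check: A g = 3x
so A g − (-1/2)·g = (3/4)x^2 + (5/4)x - 2 = f ✓

the result is g(x) = (3/2)x^2 - (7/2)x - 4


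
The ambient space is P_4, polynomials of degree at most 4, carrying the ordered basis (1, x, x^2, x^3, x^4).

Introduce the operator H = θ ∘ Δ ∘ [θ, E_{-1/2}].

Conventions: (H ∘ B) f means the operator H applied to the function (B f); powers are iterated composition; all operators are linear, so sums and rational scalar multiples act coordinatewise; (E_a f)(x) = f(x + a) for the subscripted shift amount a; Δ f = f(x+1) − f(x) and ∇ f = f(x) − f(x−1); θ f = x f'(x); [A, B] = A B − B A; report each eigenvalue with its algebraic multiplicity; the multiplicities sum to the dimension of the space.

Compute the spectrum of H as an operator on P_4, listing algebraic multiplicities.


image of 1: 0
image of x: 0
image of x^2: 0
image of x^3: 3x
image of x^4: 12x^2
the matrix is upper triangular; its diagonal is (0, 0, 0, 0, 0)
for a triangular matrix the eigenvalues are the diagonal entries, with algebraic multiplicity their repetition count

λ = 0 (multiplicity 5)


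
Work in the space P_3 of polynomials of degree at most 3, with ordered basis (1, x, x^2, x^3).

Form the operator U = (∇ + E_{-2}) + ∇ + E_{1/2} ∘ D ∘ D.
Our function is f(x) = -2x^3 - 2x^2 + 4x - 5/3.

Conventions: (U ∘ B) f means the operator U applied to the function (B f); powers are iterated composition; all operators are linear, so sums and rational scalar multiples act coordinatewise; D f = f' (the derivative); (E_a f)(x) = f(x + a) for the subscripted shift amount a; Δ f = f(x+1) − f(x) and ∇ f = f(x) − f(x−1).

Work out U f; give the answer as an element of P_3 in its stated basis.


g(x) = -2x^3 - 2x^2 - 20x - 11/3

∇ f = -6x^2 + 2x + 4
E_{-2} f = -2x^3 + 10x^2 - 12x - 5/3
(∇ + E_{-2}) f = -2x^3 + 4x^2 - 10x + 7/3
∇ f = -6x^2 + 2x + 4
D f = -6x^2 - 4x + 4
D D f = -12x - 4
E_{1/2} D D f = -12x - 10
((∇ + E_{-2}) + ∇ + E_{1/2} ∘ D ∘ D) f = -2x^3 - 2x^2 - 20x - 11/3


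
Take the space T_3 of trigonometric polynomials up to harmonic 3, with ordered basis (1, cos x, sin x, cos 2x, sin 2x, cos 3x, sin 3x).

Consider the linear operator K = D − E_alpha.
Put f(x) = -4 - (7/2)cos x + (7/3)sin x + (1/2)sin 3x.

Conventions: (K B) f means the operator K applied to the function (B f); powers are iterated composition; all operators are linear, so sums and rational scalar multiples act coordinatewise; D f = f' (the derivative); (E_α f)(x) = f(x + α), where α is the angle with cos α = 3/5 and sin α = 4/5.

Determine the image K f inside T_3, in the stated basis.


the image equals g(x) = 4 + (77/30)cos x - (7/10)sin x + (331/250)cos 3x + (117/250)sin 3x

D f = (7/3)cos x + (7/2)sin x + (3/2)cos 3x
E_alpha f = -4 - (7/30)cos x + (21/5)sin x + (22/125)cos 3x - (117/250)sin 3x
(-E_alpha) f = 4 + (7/30)cos x - (21/5)sin x - (22/125)cos 3x + (117/250)sin 3x
(D − E_alpha) f = 4 + (77/30)cos x - (7/10)sin x + (331/250)cos 3x + (117/250)sin 3x


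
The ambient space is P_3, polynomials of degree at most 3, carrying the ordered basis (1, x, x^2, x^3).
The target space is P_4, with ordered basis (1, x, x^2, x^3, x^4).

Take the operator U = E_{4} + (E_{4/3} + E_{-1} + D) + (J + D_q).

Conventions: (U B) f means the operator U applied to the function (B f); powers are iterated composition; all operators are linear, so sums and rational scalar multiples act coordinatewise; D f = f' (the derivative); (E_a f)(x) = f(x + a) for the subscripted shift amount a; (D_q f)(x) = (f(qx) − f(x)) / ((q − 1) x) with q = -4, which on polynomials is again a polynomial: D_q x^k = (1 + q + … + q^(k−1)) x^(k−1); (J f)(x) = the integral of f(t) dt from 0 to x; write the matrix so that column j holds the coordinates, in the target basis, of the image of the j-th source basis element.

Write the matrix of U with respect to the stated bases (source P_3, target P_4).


the matrix is [[3, 19/3, 169/9, 1765/27]; [1, 3, 23/3, 169/3]; [0, 1/2, 3, 29]; [0, 0, 1/3, 3]; [0, 0, 0, 1/4]] (rows listed top to bottom)

image of 1: x + 3
image of x: (1/2)x^2 + 3x + 19/3
image of x^2: (1/3)x^3 + 3x^2 + (23/3)x + 169/9
image of x^3: (1/4)x^4 + 3x^3 + 29x^2 + (169/3)x + 1765/27
each image's coordinates form column j of the matrix


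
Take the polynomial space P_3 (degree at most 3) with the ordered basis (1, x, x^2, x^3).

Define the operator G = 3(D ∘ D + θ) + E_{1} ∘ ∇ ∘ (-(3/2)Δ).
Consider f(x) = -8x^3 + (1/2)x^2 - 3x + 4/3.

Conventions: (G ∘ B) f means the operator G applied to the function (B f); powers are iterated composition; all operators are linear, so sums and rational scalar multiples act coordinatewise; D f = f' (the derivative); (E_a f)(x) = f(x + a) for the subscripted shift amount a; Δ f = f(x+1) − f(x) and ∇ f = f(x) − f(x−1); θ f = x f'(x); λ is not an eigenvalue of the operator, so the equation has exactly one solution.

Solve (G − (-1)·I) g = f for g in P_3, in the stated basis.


g(x) = -(4/5)x^3 + (1/14)x^2 + (21/20)x - 1277/210

write g with unknown coordinates in the stated basis and equate coefficients in (G − (-1)·I) g = f
solving from the highest basis element down gives g = -(4/5)x^3 + (1/14)x^2 + (21/20)x - 1277/210
check: G g = -(36/5)x^3 + (3/7)x^2 - (81/20)x + 519/70
so G g − (-1)·g = -8x^3 + (1/2)x^2 - 3x + 4/3 = f ✓


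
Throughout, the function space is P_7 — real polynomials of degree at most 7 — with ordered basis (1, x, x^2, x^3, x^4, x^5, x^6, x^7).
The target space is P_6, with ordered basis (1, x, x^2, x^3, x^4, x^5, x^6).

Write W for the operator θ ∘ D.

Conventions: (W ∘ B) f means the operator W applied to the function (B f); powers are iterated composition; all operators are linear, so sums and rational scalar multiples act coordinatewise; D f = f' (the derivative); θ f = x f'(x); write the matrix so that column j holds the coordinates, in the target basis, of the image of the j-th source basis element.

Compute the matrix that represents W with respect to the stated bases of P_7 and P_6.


the matrix is [[0, 0, 0, 0, 0, 0, 0, 0]; [0, 0, 2, 0, 0, 0, 0, 0]; [0, 0, 0, 6, 0, 0, 0, 0]; [0, 0, 0, 0, 12, 0, 0, 0]; [0, 0, 0, 0, 0, 20, 0, 0]; [0, 0, 0, 0, 0, 0, 30, 0]; [0, 0, 0, 0, 0, 0, 0, 42]] (rows listed top to bottom)

image of 1: 0
image of x: 0
image of x^2: 2x
image of x^3: 6x^2
image of x^4: 12x^3
image of x^5: 20x^4
image of x^6: 30x^5
image of x^7: 42x^6
each image's coordinates form column j of the matrix


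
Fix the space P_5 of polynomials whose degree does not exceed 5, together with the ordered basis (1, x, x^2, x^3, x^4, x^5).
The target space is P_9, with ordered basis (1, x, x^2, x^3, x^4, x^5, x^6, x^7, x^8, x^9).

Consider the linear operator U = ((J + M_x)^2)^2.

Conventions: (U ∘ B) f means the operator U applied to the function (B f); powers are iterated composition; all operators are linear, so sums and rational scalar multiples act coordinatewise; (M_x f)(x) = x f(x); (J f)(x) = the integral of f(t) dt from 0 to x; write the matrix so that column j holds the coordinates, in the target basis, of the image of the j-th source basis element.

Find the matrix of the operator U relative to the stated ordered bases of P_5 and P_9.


image of 1: 5x^4
image of x: 3x^5
image of x^2: (7/3)x^6
image of x^3: 2x^7
image of x^4: (9/5)x^8
image of x^5: (5/3)x^9
each image's coordinates form column j of the matrix

the matrix is [[0, 0, 0, 0, 0, 0]; [0, 0, 0, 0, 0, 0]; [0, 0, 0, 0, 0, 0]; [0, 0, 0, 0, 0, 0]; [5, 0, 0, 0, 0, 0]; [0, 3, 0, 0, 0, 0]; [0, 0, 7/3, 0, 0, 0]; [0, 0, 0, 2, 0, 0]; [0, 0, 0, 0, 9/5, 0]; [0, 0, 0, 0, 0, 5/3]] (rows listed top to bottom)


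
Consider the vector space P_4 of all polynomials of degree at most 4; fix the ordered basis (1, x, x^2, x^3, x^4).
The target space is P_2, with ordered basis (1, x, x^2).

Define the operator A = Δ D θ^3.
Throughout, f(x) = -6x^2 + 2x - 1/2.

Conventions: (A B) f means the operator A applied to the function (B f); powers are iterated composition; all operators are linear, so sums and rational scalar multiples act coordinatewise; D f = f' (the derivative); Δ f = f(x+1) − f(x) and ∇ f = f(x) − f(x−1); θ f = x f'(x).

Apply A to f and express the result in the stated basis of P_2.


θ f = -12x^2 + 2x
θ θ f = -24x^2 + 2x
θ θ θ f = -48x^2 + 2x
D θ^3 f = -96x + 2
Δ D θ^3 f = -96

the image equals g(x) = -96


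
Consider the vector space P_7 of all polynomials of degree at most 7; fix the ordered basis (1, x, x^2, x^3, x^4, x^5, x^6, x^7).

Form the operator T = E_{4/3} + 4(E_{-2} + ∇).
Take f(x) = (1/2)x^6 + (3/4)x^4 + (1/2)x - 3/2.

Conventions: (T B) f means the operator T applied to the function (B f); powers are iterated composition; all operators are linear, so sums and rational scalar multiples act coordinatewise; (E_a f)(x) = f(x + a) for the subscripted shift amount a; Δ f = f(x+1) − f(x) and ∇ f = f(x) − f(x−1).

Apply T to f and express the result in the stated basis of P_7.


the result is g(x) = (5/2)x^6 - 8x^5 + (1285/12)x^4 - (7136/27)x^3 + (14464/27)x^2 - (70267/162)x + 243991/1458

E_{4/3} f = (1/2)x^6 + 4x^5 + (169/12)x^4 + (748/27)x^3 + (856/27)x^2 + (3281/162)x + 6337/1458
E_{-2} f = (1/2)x^6 - 6x^5 + (123/4)x^4 - 86x^3 + 138x^2 - (239/2)x + 83/2
∇ f = 3x^5 - (15/2)x^4 + 13x^3 - 12x^2 + 6x - 3/4
(E_{-2} + ∇) f = (1/2)x^6 - 3x^5 + (93/4)x^4 - 73x^3 + 126x^2 - (227/2)x + 163/4
(4(E_{-2} + ∇)) f = 2x^6 - 12x^5 + 93x^4 - 292x^3 + 504x^2 - 454x + 163
(E_{4/3} + 4(E_{-2} + ∇)) f = (5/2)x^6 - 8x^5 + (1285/12)x^4 - (7136/27)x^3 + (14464/27)x^2 - (70267/162)x + 243991/1458


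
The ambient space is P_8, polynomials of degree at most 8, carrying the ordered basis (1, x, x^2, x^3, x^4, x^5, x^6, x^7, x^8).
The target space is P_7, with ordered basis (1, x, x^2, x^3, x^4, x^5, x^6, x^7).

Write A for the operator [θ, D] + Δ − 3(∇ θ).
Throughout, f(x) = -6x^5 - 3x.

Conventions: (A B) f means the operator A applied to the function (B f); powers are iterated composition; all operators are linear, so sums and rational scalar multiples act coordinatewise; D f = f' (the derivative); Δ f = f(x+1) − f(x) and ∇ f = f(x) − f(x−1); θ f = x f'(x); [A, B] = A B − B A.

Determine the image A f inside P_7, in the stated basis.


D f = -30x^4 - 3
θ D f = -120x^4
θ f = -30x^5 - 3x
D θ f = -150x^4 - 3
[θ, D] f = 30x^4 + 3
Δ f = -30x^4 - 60x^3 - 60x^2 - 30x - 9
θ f = -30x^5 - 3x
∇ θ f = -150x^4 + 300x^3 - 300x^2 + 150x - 33
(-3(∇ θ)) f = 450x^4 - 900x^3 + 900x^2 - 450x + 99
([θ, D] + Δ − 3(∇ θ)) f = 450x^4 - 960x^3 + 840x^2 - 480x + 93

the image equals g(x) = 450x^4 - 960x^3 + 840x^2 - 480x + 93


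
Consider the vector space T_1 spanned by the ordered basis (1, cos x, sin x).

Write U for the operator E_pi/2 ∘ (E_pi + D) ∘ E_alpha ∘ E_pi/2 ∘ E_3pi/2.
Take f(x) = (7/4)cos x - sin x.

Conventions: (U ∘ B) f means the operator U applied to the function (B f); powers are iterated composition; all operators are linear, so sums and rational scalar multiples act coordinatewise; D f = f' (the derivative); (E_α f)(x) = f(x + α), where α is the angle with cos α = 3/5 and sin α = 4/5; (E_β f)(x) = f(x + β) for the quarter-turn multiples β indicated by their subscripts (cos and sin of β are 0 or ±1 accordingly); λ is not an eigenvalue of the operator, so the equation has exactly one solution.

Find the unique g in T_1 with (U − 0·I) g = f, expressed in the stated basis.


the result is g(x) = -(21/40)cos x - (53/40)sin x

write g with unknown coordinates in the stated basis and equate coefficients in (U − 0·I) g = f
solving from the highest basis element down gives g = -(21/40)cos x - (53/40)sin x
check: U g = (7/4)cos x - sin x
so U g − 0·g = (7/4)cos x - sin x = f ✓


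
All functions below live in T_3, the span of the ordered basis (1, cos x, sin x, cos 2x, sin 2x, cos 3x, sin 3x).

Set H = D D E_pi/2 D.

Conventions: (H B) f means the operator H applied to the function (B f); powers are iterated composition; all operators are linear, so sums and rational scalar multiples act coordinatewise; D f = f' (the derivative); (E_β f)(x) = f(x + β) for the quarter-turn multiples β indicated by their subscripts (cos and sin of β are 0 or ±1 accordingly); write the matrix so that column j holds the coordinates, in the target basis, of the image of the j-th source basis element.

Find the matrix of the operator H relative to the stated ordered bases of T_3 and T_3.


image of 1: 0
image of cos x: cos x
image of sin x: sin x
image of cos 2x: -8sin 2x
image of sin 2x: 8cos 2x
image of cos 3x: -27cos 3x
image of sin 3x: -27sin 3x
each image's coordinates form column j of the matrix

the matrix is [[0, 0, 0, 0, 0, 0, 0]; [0, 1, 0, 0, 0, 0, 0]; [0, 0, 1, 0, 0, 0, 0]; [0, 0, 0, 0, 8, 0, 0]; [0, 0, 0, -8, 0, 0, 0]; [0, 0, 0, 0, 0, -27, 0]; [0, 0, 0, 0, 0, 0, -27]] (rows listed top to bottom)


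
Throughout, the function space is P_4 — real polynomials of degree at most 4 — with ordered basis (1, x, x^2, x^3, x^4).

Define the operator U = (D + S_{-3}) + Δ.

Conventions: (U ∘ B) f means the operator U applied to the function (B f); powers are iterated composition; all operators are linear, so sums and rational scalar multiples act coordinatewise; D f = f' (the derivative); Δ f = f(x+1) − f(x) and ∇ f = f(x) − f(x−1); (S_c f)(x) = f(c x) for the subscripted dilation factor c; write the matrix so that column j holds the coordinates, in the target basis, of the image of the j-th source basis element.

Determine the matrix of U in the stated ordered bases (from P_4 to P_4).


the matrix is [[1, 2, 1, 1, 1]; [0, -3, 4, 3, 4]; [0, 0, 9, 6, 6]; [0, 0, 0, -27, 8]; [0, 0, 0, 0, 81]] (rows listed top to bottom)

image of 1: 1
image of x: -3x + 2
image of x^2: 9x^2 + 4x + 1
image of x^3: -27x^3 + 6x^2 + 3x + 1
image of x^4: 81x^4 + 8x^3 + 6x^2 + 4x + 1
each image's coordinates form column j of the matrix


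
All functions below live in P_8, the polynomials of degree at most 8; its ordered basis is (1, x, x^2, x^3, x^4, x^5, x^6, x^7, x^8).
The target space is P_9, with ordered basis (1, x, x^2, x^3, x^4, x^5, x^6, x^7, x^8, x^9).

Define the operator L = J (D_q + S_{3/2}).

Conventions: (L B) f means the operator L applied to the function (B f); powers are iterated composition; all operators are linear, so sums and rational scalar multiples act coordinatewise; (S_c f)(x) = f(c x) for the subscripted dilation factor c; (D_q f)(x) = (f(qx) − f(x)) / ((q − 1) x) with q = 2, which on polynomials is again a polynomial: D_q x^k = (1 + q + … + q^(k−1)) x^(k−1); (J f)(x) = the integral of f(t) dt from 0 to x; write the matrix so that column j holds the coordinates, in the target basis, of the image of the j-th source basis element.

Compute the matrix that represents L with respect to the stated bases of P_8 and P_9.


the matrix is [[0, 0, 0, 0, 0, 0, 0, 0, 0]; [1, 1, 0, 0, 0, 0, 0, 0, 0]; [0, 3/4, 3/2, 0, 0, 0, 0, 0, 0]; [0, 0, 3/4, 7/3, 0, 0, 0, 0, 0]; [0, 0, 0, 27/32, 15/4, 0, 0, 0, 0]; [0, 0, 0, 0, 81/80, 31/5, 0, 0, 0]; [0, 0, 0, 0, 0, 81/64, 21/2, 0, 0]; [0, 0, 0, 0, 0, 0, 729/448, 127/7, 0]; [0, 0, 0, 0, 0, 0, 0, 2187/1024, 255/8]; [0, 0, 0, 0, 0, 0, 0, 0, 729/256]] (rows listed top to bottom)

image of 1: x
image of x: (3/4)x^2 + x
image of x^2: (3/4)x^3 + (3/2)x^2
image of x^3: (27/32)x^4 + (7/3)x^3
image of x^4: (81/80)x^5 + (15/4)x^4
image of x^5: (81/64)x^6 + (31/5)x^5
image of x^6: (729/448)x^7 + (21/2)x^6
image of x^7: (2187/1024)x^8 + (127/7)x^7
image of x^8: (729/256)x^9 + (255/8)x^8
each image's coordinates form column j of the matrix


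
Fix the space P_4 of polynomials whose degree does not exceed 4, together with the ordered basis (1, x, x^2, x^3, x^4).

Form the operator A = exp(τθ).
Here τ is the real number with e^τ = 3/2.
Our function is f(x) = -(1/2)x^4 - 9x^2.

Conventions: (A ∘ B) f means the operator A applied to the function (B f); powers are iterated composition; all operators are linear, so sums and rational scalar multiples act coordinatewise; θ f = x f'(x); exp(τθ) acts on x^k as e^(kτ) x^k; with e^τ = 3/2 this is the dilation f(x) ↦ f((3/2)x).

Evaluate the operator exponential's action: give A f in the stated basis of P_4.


exp(τθ) x^k = e^(kτ) x^k; with e^τ = 3/2 this sends x^k to (3/2)^k x^k
x^2 ↦ 9/4 x^2
x^4 ↦ 81/16 x^4
applying this coordinatewise to f: exp(τθ) f = -(81/32)x^4 - (81/4)x^2

the image equals g(x) = -(81/32)x^4 - (81/4)x^2


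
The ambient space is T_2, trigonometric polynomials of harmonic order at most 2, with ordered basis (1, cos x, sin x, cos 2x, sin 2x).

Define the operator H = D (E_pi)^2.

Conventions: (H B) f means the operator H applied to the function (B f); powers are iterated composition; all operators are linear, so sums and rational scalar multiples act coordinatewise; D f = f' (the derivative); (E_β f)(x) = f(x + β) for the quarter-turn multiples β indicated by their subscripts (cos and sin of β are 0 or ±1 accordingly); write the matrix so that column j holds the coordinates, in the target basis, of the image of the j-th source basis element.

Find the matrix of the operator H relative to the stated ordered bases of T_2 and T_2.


image of 1: 0
image of cos x: -sin x
image of sin x: cos x
image of cos 2x: -2sin 2x
image of sin 2x: 2cos 2x
each image's coordinates form column j of the matrix

the matrix is [[0, 0, 0, 0, 0]; [0, 0, 1, 0, 0]; [0, -1, 0, 0, 0]; [0, 0, 0, 0, 2]; [0, 0, 0, -2, 0]] (rows listed top to bottom)


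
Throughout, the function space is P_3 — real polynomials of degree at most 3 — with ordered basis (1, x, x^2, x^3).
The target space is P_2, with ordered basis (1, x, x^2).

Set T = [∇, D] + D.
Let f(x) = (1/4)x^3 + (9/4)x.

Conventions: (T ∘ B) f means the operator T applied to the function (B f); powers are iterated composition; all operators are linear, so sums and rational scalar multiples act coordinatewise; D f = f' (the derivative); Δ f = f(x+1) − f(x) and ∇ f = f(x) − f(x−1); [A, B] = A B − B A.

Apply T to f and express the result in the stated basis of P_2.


the image equals g(x) = (3/4)x^2 + 9/4

D f = (3/4)x^2 + 9/4
∇ D f = (3/2)x - 3/4
∇ f = (3/4)x^2 - (3/4)x + 5/2
D ∇ f = (3/2)x - 3/4
[∇, D] f = 0
D f = (3/4)x^2 + 9/4
([∇, D] + D) f = (3/4)x^2 + 9/4


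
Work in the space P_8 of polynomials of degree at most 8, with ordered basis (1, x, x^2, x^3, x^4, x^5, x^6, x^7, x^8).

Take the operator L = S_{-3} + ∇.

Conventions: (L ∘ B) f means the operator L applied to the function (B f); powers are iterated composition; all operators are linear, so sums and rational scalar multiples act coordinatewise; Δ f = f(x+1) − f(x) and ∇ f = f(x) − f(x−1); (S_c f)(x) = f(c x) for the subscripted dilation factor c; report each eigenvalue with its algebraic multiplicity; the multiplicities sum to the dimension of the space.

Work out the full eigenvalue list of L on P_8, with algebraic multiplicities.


λ = -2187 (multiplicity 1), λ = -243 (multiplicity 1), λ = -27 (multiplicity 1), λ = -3 (multiplicity 1), λ = 1 (multiplicity 1), λ = 9 (multiplicity 1), λ = 81 (multiplicity 1), λ = 729 (multiplicity 1), λ = 6561 (multiplicity 1)

image of 1: 1
image of x: -3x + 1
image of x^2: 9x^2 + 2x - 1
image of x^3: -27x^3 + 3x^2 - 3x + 1
image of x^4: 81x^4 + 4x^3 - 6x^2 + 4x - 1
image of x^5: -243x^5 + 5x^4 - 10x^3 + 10x^2 - 5x + 1
image of x^6: 729x^6 + 6x^5 - 15x^4 + 20x^3 - 15x^2 + 6x - 1
image of x^7: -2187x^7 + 7x^6 - 21x^5 + 35x^4 - 35x^3 + 21x^2 - 7x + 1
image of x^8: 6561x^8 + 8x^7 - 28x^6 + 56x^5 - 70x^4 + 56x^3 - 28x^2 + 8x - 1
the matrix is upper triangular; its diagonal is (1, -3, 9, -27, 81, -243, 729, -2187, 6561)
for a triangular matrix the eigenvalues are the diagonal entries, with algebraic multiplicity their repetition count


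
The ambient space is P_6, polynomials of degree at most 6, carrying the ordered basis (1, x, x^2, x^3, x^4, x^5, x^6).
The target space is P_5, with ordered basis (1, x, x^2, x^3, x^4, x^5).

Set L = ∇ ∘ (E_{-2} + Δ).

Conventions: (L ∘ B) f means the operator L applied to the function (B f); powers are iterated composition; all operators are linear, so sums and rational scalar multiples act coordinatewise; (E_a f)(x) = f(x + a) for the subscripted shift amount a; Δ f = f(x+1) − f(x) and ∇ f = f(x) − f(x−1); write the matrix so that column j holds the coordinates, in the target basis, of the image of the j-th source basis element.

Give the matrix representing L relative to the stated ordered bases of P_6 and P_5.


image of 1: 0
image of x: 1
image of x^2: 2x - 3
image of x^3: 3x^2 - 9x + 19
image of x^4: 4x^3 - 18x^2 + 76x - 63
image of x^5: 5x^4 - 30x^3 + 190x^2 - 315x + 211
image of x^6: 6x^5 - 45x^4 + 380x^3 - 945x^2 + 1266x - 663
each image's coordinates form column j of the matrix

the matrix is [[0, 1, -3, 19, -63, 211, -663]; [0, 0, 2, -9, 76, -315, 1266]; [0, 0, 0, 3, -18, 190, -945]; [0, 0, 0, 0, 4, -30, 380]; [0, 0, 0, 0, 0, 5, -45]; [0, 0, 0, 0, 0, 0, 6]] (rows listed top to bottom)


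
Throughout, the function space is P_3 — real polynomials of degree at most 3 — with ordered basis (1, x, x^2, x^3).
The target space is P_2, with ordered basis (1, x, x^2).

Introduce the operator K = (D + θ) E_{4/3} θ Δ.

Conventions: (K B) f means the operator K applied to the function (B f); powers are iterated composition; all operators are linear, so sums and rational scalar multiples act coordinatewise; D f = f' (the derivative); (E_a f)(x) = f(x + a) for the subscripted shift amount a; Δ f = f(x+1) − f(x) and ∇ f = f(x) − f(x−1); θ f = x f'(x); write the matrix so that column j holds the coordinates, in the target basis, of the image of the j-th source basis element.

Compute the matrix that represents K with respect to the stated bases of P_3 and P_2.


image of 1: 0
image of x: 0
image of x^2: 2x + 2
image of x^3: 12x^2 + 31x + 19
each image's coordinates form column j of the matrix

the matrix is [[0, 0, 2, 19]; [0, 0, 2, 31]; [0, 0, 0, 12]] (rows listed top to bottom)


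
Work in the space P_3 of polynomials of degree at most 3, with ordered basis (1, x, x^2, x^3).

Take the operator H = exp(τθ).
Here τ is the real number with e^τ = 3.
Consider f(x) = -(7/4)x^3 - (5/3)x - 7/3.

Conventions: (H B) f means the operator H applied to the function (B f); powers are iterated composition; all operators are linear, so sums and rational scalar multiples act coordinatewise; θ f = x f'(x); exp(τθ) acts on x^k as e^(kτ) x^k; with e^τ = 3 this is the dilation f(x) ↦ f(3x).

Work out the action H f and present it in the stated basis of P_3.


exp(τθ) x^k = e^(kτ) x^k; with e^τ = 3 this sends x^k to 3^k x^k
x ↦ 3 x
x^3 ↦ 27 x^3
applying this coordinatewise to f: exp(τθ) f = -(189/4)x^3 - 5x - 7/3

g(x) = -(189/4)x^3 - 5x - 7/3


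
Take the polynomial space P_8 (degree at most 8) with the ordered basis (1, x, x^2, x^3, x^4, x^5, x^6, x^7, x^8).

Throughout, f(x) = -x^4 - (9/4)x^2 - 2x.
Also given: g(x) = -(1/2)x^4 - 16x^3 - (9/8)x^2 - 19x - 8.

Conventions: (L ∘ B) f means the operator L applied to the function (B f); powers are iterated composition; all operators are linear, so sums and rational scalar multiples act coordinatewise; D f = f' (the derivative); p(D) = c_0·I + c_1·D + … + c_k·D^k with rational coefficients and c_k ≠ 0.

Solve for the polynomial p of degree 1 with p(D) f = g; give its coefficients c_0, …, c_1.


c_0 = 1/2, c_1 = 4

D^0 f = -x^4 - (9/4)x^2 - 2x
D^1 f = -4x^3 - (9/2)x - 2
matching coefficients of g against c_0 f + c_1 Df + … from the top degree down determines the c_i
solution: c_0 = 1/2, c_1 = 4


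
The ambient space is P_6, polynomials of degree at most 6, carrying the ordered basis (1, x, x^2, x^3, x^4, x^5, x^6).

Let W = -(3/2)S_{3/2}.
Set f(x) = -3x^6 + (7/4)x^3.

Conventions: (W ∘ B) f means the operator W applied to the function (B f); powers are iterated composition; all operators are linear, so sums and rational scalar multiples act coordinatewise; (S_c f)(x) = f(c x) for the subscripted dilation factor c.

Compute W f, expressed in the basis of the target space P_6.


g(x) = (6561/128)x^6 - (567/64)x^3

S_{3/2} f = -(2187/64)x^6 + (189/32)x^3
(-(3/2)S_{3/2}) f = (6561/128)x^6 - (567/64)x^3


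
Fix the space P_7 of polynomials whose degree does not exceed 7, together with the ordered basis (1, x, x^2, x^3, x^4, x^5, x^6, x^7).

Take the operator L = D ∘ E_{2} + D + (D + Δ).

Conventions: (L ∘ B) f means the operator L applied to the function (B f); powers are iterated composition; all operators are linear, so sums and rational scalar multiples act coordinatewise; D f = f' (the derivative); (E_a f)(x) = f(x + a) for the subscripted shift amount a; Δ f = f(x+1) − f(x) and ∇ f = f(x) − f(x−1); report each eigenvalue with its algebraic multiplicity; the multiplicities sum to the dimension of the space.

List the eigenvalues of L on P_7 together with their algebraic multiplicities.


image of 1: 0
image of x: 4
image of x^2: 8x + 5
image of x^3: 12x^2 + 15x + 13
image of x^4: 16x^3 + 30x^2 + 52x + 33
image of x^5: 20x^4 + 50x^3 + 130x^2 + 165x + 81
image of x^6: 24x^5 + 75x^4 + 260x^3 + 495x^2 + 486x + 193
image of x^7: 28x^6 + 105x^5 + 455x^4 + 1155x^3 + 1701x^2 + 1351x + 449
the matrix is upper triangular; its diagonal is (0, 0, 0, 0, 0, 0, 0, 0)
for a triangular matrix the eigenvalues are the diagonal entries, with algebraic multiplicity their repetition count

λ = 0 (multiplicity 8)


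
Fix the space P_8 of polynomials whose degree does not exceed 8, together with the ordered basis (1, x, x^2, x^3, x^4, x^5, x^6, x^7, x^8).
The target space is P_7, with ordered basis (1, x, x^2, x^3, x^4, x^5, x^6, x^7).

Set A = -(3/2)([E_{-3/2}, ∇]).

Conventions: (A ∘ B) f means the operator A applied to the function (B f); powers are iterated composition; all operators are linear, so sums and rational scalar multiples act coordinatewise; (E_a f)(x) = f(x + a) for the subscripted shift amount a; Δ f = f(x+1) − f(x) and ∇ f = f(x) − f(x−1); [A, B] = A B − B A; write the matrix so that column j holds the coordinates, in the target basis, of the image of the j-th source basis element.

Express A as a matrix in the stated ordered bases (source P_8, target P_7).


image of 1: 0
image of x: 0
image of x^2: 0
image of x^3: 0
image of x^4: 0
image of x^5: 0
image of x^6: 0
image of x^7: 0
image of x^8: 0
each image's coordinates form column j of the matrix

the matrix is [[0, 0, 0, 0, 0, 0, 0, 0, 0]; [0, 0, 0, 0, 0, 0, 0, 0, 0]; [0, 0, 0, 0, 0, 0, 0, 0, 0]; [0, 0, 0, 0, 0, 0, 0, 0, 0]; [0, 0, 0, 0, 0, 0, 0, 0, 0]; [0, 0, 0, 0, 0, 0, 0, 0, 0]; [0, 0, 0, 0, 0, 0, 0, 0, 0]; [0, 0, 0, 0, 0, 0, 0, 0, 0]] (rows listed top to bottom)


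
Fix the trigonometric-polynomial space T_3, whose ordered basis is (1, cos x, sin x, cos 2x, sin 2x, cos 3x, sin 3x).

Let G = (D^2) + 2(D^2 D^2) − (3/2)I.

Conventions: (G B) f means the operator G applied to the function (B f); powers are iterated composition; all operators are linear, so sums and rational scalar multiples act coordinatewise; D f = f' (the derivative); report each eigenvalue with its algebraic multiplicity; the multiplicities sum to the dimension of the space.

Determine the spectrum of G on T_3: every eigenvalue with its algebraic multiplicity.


image of 1: -3/2
image of cos x: -(1/2)cos x
image of sin x: -(1/2)sin x
image of cos 2x: (53/2)cos 2x
image of sin 2x: (53/2)sin 2x
image of cos 3x: (303/2)cos 3x
image of sin 3x: (303/2)sin 3x
the matrix is diagonal; its diagonal is (-3/2, -1/2, -1/2, 53/2, 53/2, 303/2, 303/2)
for a triangular matrix the eigenvalues are the diagonal entries, with algebraic multiplicity their repetition count

λ = -3/2 (multiplicity 1), λ = -1/2 (multiplicity 2), λ = 53/2 (multiplicity 2), λ = 303/2 (multiplicity 2)
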